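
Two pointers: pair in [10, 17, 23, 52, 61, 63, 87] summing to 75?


lo=0(10)+hi=6(87)=97
lo=0(10)+hi=5(63)=73
lo=1(17)+hi=5(63)=80
lo=1(17)+hi=4(61)=78
lo=1(17)+hi=3(52)=69
lo=2(23)+hi=3(52)=75

Yes: 23+52=75


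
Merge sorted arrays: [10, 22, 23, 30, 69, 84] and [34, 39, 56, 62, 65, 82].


Take 10 from A
Take 22 from A
Take 23 from A
Take 30 from A
Take 34 from B
Take 39 from B
Take 56 from B
Take 62 from B
Take 65 from B
Take 69 from A
Take 82 from B

Merged: [10, 22, 23, 30, 34, 39, 56, 62, 65, 69, 82, 84]


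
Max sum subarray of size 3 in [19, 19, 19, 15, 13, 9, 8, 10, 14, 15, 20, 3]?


[0:3]: 57
[1:4]: 53
[2:5]: 47
[3:6]: 37
[4:7]: 30
[5:8]: 27
[6:9]: 32
[7:10]: 39
[8:11]: 49
[9:12]: 38

Max: 57 at [0:3]


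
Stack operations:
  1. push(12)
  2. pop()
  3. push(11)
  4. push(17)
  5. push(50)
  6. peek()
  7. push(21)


push(12) -> [12]
pop()->12, []
push(11) -> [11]
push(17) -> [11, 17]
push(50) -> [11, 17, 50]
peek()->50
push(21) -> [11, 17, 50, 21]

Final stack: [11, 17, 50, 21]


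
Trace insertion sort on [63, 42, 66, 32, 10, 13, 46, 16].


Initial: [63, 42, 66, 32, 10, 13, 46, 16]
Insert 42: [42, 63, 66, 32, 10, 13, 46, 16]
Insert 66: [42, 63, 66, 32, 10, 13, 46, 16]
Insert 32: [32, 42, 63, 66, 10, 13, 46, 16]
Insert 10: [10, 32, 42, 63, 66, 13, 46, 16]
Insert 13: [10, 13, 32, 42, 63, 66, 46, 16]
Insert 46: [10, 13, 32, 42, 46, 63, 66, 16]
Insert 16: [10, 13, 16, 32, 42, 46, 63, 66]

Sorted: [10, 13, 16, 32, 42, 46, 63, 66]


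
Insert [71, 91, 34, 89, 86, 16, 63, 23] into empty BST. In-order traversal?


Insert 71: root
Insert 91: R from 71
Insert 34: L from 71
Insert 89: R from 71 -> L from 91
Insert 86: R from 71 -> L from 91 -> L from 89
Insert 16: L from 71 -> L from 34
Insert 63: L from 71 -> R from 34
Insert 23: L from 71 -> L from 34 -> R from 16

In-order: [16, 23, 34, 63, 71, 86, 89, 91]


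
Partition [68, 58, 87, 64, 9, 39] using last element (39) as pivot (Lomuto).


Pivot: 39
  9 <= 39: swap -> [9, 58, 87, 64, 68, 39]
Place pivot at 1: [9, 39, 87, 64, 68, 58]

Partitioned: [9, 39, 87, 64, 68, 58]


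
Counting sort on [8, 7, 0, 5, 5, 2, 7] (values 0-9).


Input: [8, 7, 0, 5, 5, 2, 7]
Counts: [1, 0, 1, 0, 0, 2, 0, 2, 1, 0]

Sorted: [0, 2, 5, 5, 7, 7, 8]


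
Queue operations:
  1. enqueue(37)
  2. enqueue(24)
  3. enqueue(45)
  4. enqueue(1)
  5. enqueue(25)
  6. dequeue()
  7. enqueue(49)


enqueue(37) -> [37]
enqueue(24) -> [37, 24]
enqueue(45) -> [37, 24, 45]
enqueue(1) -> [37, 24, 45, 1]
enqueue(25) -> [37, 24, 45, 1, 25]
dequeue()->37, [24, 45, 1, 25]
enqueue(49) -> [24, 45, 1, 25, 49]

Final queue: [24, 45, 1, 25, 49]


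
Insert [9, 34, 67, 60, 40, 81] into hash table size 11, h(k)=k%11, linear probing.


Insert 9: h=9 -> slot 9
Insert 34: h=1 -> slot 1
Insert 67: h=1, 1 probes -> slot 2
Insert 60: h=5 -> slot 5
Insert 40: h=7 -> slot 7
Insert 81: h=4 -> slot 4

Table: [None, 34, 67, None, 81, 60, None, 40, None, 9, None]


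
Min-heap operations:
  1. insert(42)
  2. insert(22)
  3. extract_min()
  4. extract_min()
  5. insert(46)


insert(42) -> [42]
insert(22) -> [22, 42]
extract_min()->22, [42]
extract_min()->42, []
insert(46) -> [46]

Final heap: [46]


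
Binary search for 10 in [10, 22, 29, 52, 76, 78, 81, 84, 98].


Step 1: lo=0, hi=8, mid=4, val=76
Step 2: lo=0, hi=3, mid=1, val=22
Step 3: lo=0, hi=0, mid=0, val=10

Found at index 0


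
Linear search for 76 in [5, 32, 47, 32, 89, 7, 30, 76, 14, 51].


i=0: 5!=76
i=1: 32!=76
i=2: 47!=76
i=3: 32!=76
i=4: 89!=76
i=5: 7!=76
i=6: 30!=76
i=7: 76==76 found!

Found at 7, 8 comps


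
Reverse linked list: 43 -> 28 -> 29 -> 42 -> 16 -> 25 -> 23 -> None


Step 1: curr=43, set curr.next=prev(None) | reversed so far: 43
Step 2: curr=28, set curr.next=prev(43) | reversed so far: 28 -> 43
Step 3: curr=29, set curr.next=prev(28) | reversed so far: 29 -> 28 -> 43
Step 4: curr=42, set curr.next=prev(29) | reversed so far: 42 -> 29 -> 28 -> 43
Step 5: curr=16, set curr.next=prev(42) | reversed so far: 16 -> 42 -> 29 -> 28 -> 43
Step 6: curr=25, set curr.next=prev(16) | reversed so far: 25 -> 16 -> 42 -> 29 -> 28 -> 43
Step 7: curr=23, set curr.next=prev(25) | reversed so far: 23 -> 25 -> 16 -> 42 -> 29 -> 28 -> 43

23 -> 25 -> 16 -> 42 -> 29 -> 28 -> 43 -> None


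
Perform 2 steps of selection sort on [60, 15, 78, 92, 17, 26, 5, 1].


Initial: [60, 15, 78, 92, 17, 26, 5, 1]
Step 1: min=1 at 7
  Swap: [1, 15, 78, 92, 17, 26, 5, 60]
Step 2: min=5 at 6
  Swap: [1, 5, 78, 92, 17, 26, 15, 60]

After 2 steps: [1, 5, 78, 92, 17, 26, 15, 60]


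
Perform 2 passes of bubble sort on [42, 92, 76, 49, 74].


Initial: [42, 92, 76, 49, 74]
Pass 1: [42, 76, 49, 74, 92] (3 swaps)
Pass 2: [42, 49, 74, 76, 92] (2 swaps)

After 2 passes: [42, 49, 74, 76, 92]


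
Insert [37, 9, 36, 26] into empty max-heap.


Insert 37: [37]
Insert 9: [37, 9]
Insert 36: [37, 9, 36]
Insert 26: [37, 26, 36, 9]

Final heap: [37, 26, 36, 9]


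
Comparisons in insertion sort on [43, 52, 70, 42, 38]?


Algorithm: insertion sort
Input: [43, 52, 70, 42, 38]
Sorted: [38, 42, 43, 52, 70]

9


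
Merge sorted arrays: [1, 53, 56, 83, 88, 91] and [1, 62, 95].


Take 1 from A
Take 1 from B
Take 53 from A
Take 56 from A
Take 62 from B
Take 83 from A
Take 88 from A
Take 91 from A

Merged: [1, 1, 53, 56, 62, 83, 88, 91, 95]


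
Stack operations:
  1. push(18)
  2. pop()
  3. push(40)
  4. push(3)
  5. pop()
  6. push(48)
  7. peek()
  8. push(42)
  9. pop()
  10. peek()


push(18) -> [18]
pop()->18, []
push(40) -> [40]
push(3) -> [40, 3]
pop()->3, [40]
push(48) -> [40, 48]
peek()->48
push(42) -> [40, 48, 42]
pop()->42, [40, 48]
peek()->48

Final stack: [40, 48]


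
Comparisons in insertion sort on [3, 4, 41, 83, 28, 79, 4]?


Algorithm: insertion sort
Input: [3, 4, 41, 83, 28, 79, 4]
Sorted: [3, 4, 4, 28, 41, 79, 83]

13


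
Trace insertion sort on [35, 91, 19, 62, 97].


Initial: [35, 91, 19, 62, 97]
Insert 91: [35, 91, 19, 62, 97]
Insert 19: [19, 35, 91, 62, 97]
Insert 62: [19, 35, 62, 91, 97]
Insert 97: [19, 35, 62, 91, 97]

Sorted: [19, 35, 62, 91, 97]


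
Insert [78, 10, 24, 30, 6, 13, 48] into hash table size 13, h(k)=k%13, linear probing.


Insert 78: h=0 -> slot 0
Insert 10: h=10 -> slot 10
Insert 24: h=11 -> slot 11
Insert 30: h=4 -> slot 4
Insert 6: h=6 -> slot 6
Insert 13: h=0, 1 probes -> slot 1
Insert 48: h=9 -> slot 9

Table: [78, 13, None, None, 30, None, 6, None, None, 48, 10, 24, None]


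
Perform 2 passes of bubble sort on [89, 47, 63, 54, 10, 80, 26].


Initial: [89, 47, 63, 54, 10, 80, 26]
Pass 1: [47, 63, 54, 10, 80, 26, 89] (6 swaps)
Pass 2: [47, 54, 10, 63, 26, 80, 89] (3 swaps)

After 2 passes: [47, 54, 10, 63, 26, 80, 89]


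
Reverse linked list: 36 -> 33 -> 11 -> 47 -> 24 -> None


Step 1: curr=36, set curr.next=prev(None) | reversed so far: 36
Step 2: curr=33, set curr.next=prev(36) | reversed so far: 33 -> 36
Step 3: curr=11, set curr.next=prev(33) | reversed so far: 11 -> 33 -> 36
Step 4: curr=47, set curr.next=prev(11) | reversed so far: 47 -> 11 -> 33 -> 36
Step 5: curr=24, set curr.next=prev(47) | reversed so far: 24 -> 47 -> 11 -> 33 -> 36

24 -> 47 -> 11 -> 33 -> 36 -> None


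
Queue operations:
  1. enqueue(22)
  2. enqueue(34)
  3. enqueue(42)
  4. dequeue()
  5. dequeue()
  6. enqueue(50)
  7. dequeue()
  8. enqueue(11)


enqueue(22) -> [22]
enqueue(34) -> [22, 34]
enqueue(42) -> [22, 34, 42]
dequeue()->22, [34, 42]
dequeue()->34, [42]
enqueue(50) -> [42, 50]
dequeue()->42, [50]
enqueue(11) -> [50, 11]

Final queue: [50, 11]


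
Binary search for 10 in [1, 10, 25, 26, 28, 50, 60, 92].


Step 1: lo=0, hi=7, mid=3, val=26
Step 2: lo=0, hi=2, mid=1, val=10

Found at index 1


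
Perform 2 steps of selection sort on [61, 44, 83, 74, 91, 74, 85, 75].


Initial: [61, 44, 83, 74, 91, 74, 85, 75]
Step 1: min=44 at 1
  Swap: [44, 61, 83, 74, 91, 74, 85, 75]
Step 2: min=61 at 1
  Swap: [44, 61, 83, 74, 91, 74, 85, 75]

After 2 steps: [44, 61, 83, 74, 91, 74, 85, 75]


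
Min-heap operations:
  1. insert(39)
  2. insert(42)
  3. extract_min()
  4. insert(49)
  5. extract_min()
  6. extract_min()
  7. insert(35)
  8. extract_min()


insert(39) -> [39]
insert(42) -> [39, 42]
extract_min()->39, [42]
insert(49) -> [42, 49]
extract_min()->42, [49]
extract_min()->49, []
insert(35) -> [35]
extract_min()->35, []

Final heap: []


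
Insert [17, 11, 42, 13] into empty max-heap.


Insert 17: [17]
Insert 11: [17, 11]
Insert 42: [42, 11, 17]
Insert 13: [42, 13, 17, 11]

Final heap: [42, 13, 17, 11]


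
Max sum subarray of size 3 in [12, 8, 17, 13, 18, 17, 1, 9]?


[0:3]: 37
[1:4]: 38
[2:5]: 48
[3:6]: 48
[4:7]: 36
[5:8]: 27

Max: 48 at [2:5]


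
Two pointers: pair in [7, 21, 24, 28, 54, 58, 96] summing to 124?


lo=0(7)+hi=6(96)=103
lo=1(21)+hi=6(96)=117
lo=2(24)+hi=6(96)=120
lo=3(28)+hi=6(96)=124

Yes: 28+96=124


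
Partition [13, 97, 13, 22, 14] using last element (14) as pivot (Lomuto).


Pivot: 14
  13 <= 14: advance i (no swap)
  13 <= 14: swap -> [13, 13, 97, 22, 14]
Place pivot at 2: [13, 13, 14, 22, 97]

Partitioned: [13, 13, 14, 22, 97]


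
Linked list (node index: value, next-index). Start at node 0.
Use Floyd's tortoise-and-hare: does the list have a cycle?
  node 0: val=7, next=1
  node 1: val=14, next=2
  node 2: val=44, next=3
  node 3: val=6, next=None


Floyd's tortoise (slow, +1) and hare (fast, +2):
  init: slow=0, fast=0
  step 1: slow=1, fast=2
  step 2: fast 2->3->None, no cycle

Cycle: no


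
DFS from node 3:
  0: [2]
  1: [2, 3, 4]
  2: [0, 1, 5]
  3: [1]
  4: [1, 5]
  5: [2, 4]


Visit 3, push [1]
Visit 1, push [4, 2]
Visit 2, push [5, 0]
Visit 0, push []
Visit 5, push [4]
Visit 4, push []

DFS order: [3, 1, 2, 0, 5, 4]


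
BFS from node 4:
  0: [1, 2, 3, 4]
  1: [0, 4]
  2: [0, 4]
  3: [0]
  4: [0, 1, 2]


Visit 4, enqueue [0, 1, 2]
Visit 0, enqueue [3]
Visit 1, enqueue []
Visit 2, enqueue []
Visit 3, enqueue []

BFS order: [4, 0, 1, 2, 3]


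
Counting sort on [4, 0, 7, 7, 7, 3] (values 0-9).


Input: [4, 0, 7, 7, 7, 3]
Counts: [1, 0, 0, 1, 1, 0, 0, 3, 0, 0]

Sorted: [0, 3, 4, 7, 7, 7]


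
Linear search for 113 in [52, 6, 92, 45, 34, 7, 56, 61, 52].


i=0: 52!=113
i=1: 6!=113
i=2: 92!=113
i=3: 45!=113
i=4: 34!=113
i=5: 7!=113
i=6: 56!=113
i=7: 61!=113
i=8: 52!=113

Not found, 9 comps


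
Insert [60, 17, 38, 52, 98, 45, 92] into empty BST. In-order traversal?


Insert 60: root
Insert 17: L from 60
Insert 38: L from 60 -> R from 17
Insert 52: L from 60 -> R from 17 -> R from 38
Insert 98: R from 60
Insert 45: L from 60 -> R from 17 -> R from 38 -> L from 52
Insert 92: R from 60 -> L from 98

In-order: [17, 38, 45, 52, 60, 92, 98]


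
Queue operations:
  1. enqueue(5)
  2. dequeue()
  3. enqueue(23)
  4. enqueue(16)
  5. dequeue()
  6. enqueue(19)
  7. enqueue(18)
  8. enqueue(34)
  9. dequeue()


enqueue(5) -> [5]
dequeue()->5, []
enqueue(23) -> [23]
enqueue(16) -> [23, 16]
dequeue()->23, [16]
enqueue(19) -> [16, 19]
enqueue(18) -> [16, 19, 18]
enqueue(34) -> [16, 19, 18, 34]
dequeue()->16, [19, 18, 34]

Final queue: [19, 18, 34]


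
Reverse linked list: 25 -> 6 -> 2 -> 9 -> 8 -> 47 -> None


Step 1: curr=25, set curr.next=prev(None) | reversed so far: 25
Step 2: curr=6, set curr.next=prev(25) | reversed so far: 6 -> 25
Step 3: curr=2, set curr.next=prev(6) | reversed so far: 2 -> 6 -> 25
Step 4: curr=9, set curr.next=prev(2) | reversed so far: 9 -> 2 -> 6 -> 25
Step 5: curr=8, set curr.next=prev(9) | reversed so far: 8 -> 9 -> 2 -> 6 -> 25
Step 6: curr=47, set curr.next=prev(8) | reversed so far: 47 -> 8 -> 9 -> 2 -> 6 -> 25

47 -> 8 -> 9 -> 2 -> 6 -> 25 -> None


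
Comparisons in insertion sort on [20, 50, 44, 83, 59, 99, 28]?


Algorithm: insertion sort
Input: [20, 50, 44, 83, 59, 99, 28]
Sorted: [20, 28, 44, 50, 59, 83, 99]

13


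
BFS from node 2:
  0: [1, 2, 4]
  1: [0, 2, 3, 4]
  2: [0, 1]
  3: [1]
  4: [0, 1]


Visit 2, enqueue [0, 1]
Visit 0, enqueue [4]
Visit 1, enqueue [3]
Visit 4, enqueue []
Visit 3, enqueue []

BFS order: [2, 0, 1, 4, 3]


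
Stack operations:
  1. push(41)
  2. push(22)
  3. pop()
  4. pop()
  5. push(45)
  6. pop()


push(41) -> [41]
push(22) -> [41, 22]
pop()->22, [41]
pop()->41, []
push(45) -> [45]
pop()->45, []

Final stack: []


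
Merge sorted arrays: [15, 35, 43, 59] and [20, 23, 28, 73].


Take 15 from A
Take 20 from B
Take 23 from B
Take 28 from B
Take 35 from A
Take 43 from A
Take 59 from A

Merged: [15, 20, 23, 28, 35, 43, 59, 73]


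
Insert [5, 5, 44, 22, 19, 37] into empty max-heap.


Insert 5: [5]
Insert 5: [5, 5]
Insert 44: [44, 5, 5]
Insert 22: [44, 22, 5, 5]
Insert 19: [44, 22, 5, 5, 19]
Insert 37: [44, 22, 37, 5, 19, 5]

Final heap: [44, 22, 37, 5, 19, 5]


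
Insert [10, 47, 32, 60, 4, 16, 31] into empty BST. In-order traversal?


Insert 10: root
Insert 47: R from 10
Insert 32: R from 10 -> L from 47
Insert 60: R from 10 -> R from 47
Insert 4: L from 10
Insert 16: R from 10 -> L from 47 -> L from 32
Insert 31: R from 10 -> L from 47 -> L from 32 -> R from 16

In-order: [4, 10, 16, 31, 32, 47, 60]


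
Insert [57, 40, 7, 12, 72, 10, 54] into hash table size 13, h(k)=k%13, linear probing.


Insert 57: h=5 -> slot 5
Insert 40: h=1 -> slot 1
Insert 7: h=7 -> slot 7
Insert 12: h=12 -> slot 12
Insert 72: h=7, 1 probes -> slot 8
Insert 10: h=10 -> slot 10
Insert 54: h=2 -> slot 2

Table: [None, 40, 54, None, None, 57, None, 7, 72, None, 10, None, 12]


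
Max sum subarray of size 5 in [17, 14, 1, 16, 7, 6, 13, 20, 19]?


[0:5]: 55
[1:6]: 44
[2:7]: 43
[3:8]: 62
[4:9]: 65

Max: 65 at [4:9]


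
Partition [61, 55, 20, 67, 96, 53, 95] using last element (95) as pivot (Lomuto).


Pivot: 95
  61 <= 95: advance i (no swap)
  55 <= 95: advance i (no swap)
  20 <= 95: advance i (no swap)
  67 <= 95: advance i (no swap)
  53 <= 95: swap -> [61, 55, 20, 67, 53, 96, 95]
Place pivot at 5: [61, 55, 20, 67, 53, 95, 96]

Partitioned: [61, 55, 20, 67, 53, 95, 96]


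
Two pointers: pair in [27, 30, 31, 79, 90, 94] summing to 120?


lo=0(27)+hi=5(94)=121
lo=0(27)+hi=4(90)=117
lo=1(30)+hi=4(90)=120

Yes: 30+90=120


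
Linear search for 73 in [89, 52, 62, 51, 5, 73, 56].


i=0: 89!=73
i=1: 52!=73
i=2: 62!=73
i=3: 51!=73
i=4: 5!=73
i=5: 73==73 found!

Found at 5, 6 comps


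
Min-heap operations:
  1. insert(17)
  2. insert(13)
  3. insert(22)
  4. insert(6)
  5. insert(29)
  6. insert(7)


insert(17) -> [17]
insert(13) -> [13, 17]
insert(22) -> [13, 17, 22]
insert(6) -> [6, 13, 22, 17]
insert(29) -> [6, 13, 22, 17, 29]
insert(7) -> [6, 13, 7, 17, 29, 22]

Final heap: [6, 13, 7, 17, 29, 22]


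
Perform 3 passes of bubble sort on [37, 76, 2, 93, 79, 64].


Initial: [37, 76, 2, 93, 79, 64]
Pass 1: [37, 2, 76, 79, 64, 93] (3 swaps)
Pass 2: [2, 37, 76, 64, 79, 93] (2 swaps)
Pass 3: [2, 37, 64, 76, 79, 93] (1 swaps)

After 3 passes: [2, 37, 64, 76, 79, 93]


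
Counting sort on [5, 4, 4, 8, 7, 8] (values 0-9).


Input: [5, 4, 4, 8, 7, 8]
Counts: [0, 0, 0, 0, 2, 1, 0, 1, 2, 0]

Sorted: [4, 4, 5, 7, 8, 8]


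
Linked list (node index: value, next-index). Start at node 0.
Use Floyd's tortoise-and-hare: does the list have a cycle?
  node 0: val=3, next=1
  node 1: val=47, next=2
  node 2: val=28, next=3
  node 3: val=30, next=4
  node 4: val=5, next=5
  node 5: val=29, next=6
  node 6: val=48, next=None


Floyd's tortoise (slow, +1) and hare (fast, +2):
  init: slow=0, fast=0
  step 1: slow=1, fast=2
  step 2: slow=2, fast=4
  step 3: slow=3, fast=6
  step 4: fast -> None, no cycle

Cycle: no


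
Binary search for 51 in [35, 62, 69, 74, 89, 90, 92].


Step 1: lo=0, hi=6, mid=3, val=74
Step 2: lo=0, hi=2, mid=1, val=62
Step 3: lo=0, hi=0, mid=0, val=35

Not found


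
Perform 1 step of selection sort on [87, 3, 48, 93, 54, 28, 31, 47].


Initial: [87, 3, 48, 93, 54, 28, 31, 47]
Step 1: min=3 at 1
  Swap: [3, 87, 48, 93, 54, 28, 31, 47]

After 1 step: [3, 87, 48, 93, 54, 28, 31, 47]


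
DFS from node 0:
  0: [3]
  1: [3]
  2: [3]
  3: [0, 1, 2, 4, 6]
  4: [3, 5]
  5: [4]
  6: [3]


Visit 0, push [3]
Visit 3, push [6, 4, 2, 1]
Visit 1, push []
Visit 2, push []
Visit 4, push [5]
Visit 5, push []
Visit 6, push []

DFS order: [0, 3, 1, 2, 4, 5, 6]


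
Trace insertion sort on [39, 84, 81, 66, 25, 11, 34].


Initial: [39, 84, 81, 66, 25, 11, 34]
Insert 84: [39, 84, 81, 66, 25, 11, 34]
Insert 81: [39, 81, 84, 66, 25, 11, 34]
Insert 66: [39, 66, 81, 84, 25, 11, 34]
Insert 25: [25, 39, 66, 81, 84, 11, 34]
Insert 11: [11, 25, 39, 66, 81, 84, 34]
Insert 34: [11, 25, 34, 39, 66, 81, 84]

Sorted: [11, 25, 34, 39, 66, 81, 84]


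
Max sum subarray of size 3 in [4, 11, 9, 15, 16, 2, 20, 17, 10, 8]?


[0:3]: 24
[1:4]: 35
[2:5]: 40
[3:6]: 33
[4:7]: 38
[5:8]: 39
[6:9]: 47
[7:10]: 35

Max: 47 at [6:9]


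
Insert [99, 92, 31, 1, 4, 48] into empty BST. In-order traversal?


Insert 99: root
Insert 92: L from 99
Insert 31: L from 99 -> L from 92
Insert 1: L from 99 -> L from 92 -> L from 31
Insert 4: L from 99 -> L from 92 -> L from 31 -> R from 1
Insert 48: L from 99 -> L from 92 -> R from 31

In-order: [1, 4, 31, 48, 92, 99]


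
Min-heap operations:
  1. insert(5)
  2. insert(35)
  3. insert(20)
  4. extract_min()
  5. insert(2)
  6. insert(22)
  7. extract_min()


insert(5) -> [5]
insert(35) -> [5, 35]
insert(20) -> [5, 35, 20]
extract_min()->5, [20, 35]
insert(2) -> [2, 35, 20]
insert(22) -> [2, 22, 20, 35]
extract_min()->2, [20, 22, 35]

Final heap: [20, 22, 35]


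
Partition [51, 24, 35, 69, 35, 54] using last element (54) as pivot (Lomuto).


Pivot: 54
  51 <= 54: advance i (no swap)
  24 <= 54: advance i (no swap)
  35 <= 54: advance i (no swap)
  35 <= 54: swap -> [51, 24, 35, 35, 69, 54]
Place pivot at 4: [51, 24, 35, 35, 54, 69]

Partitioned: [51, 24, 35, 35, 54, 69]


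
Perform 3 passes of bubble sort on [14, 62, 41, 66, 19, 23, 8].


Initial: [14, 62, 41, 66, 19, 23, 8]
Pass 1: [14, 41, 62, 19, 23, 8, 66] (4 swaps)
Pass 2: [14, 41, 19, 23, 8, 62, 66] (3 swaps)
Pass 3: [14, 19, 23, 8, 41, 62, 66] (3 swaps)

After 3 passes: [14, 19, 23, 8, 41, 62, 66]


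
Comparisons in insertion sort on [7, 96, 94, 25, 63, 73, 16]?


Algorithm: insertion sort
Input: [7, 96, 94, 25, 63, 73, 16]
Sorted: [7, 16, 25, 63, 73, 94, 96]

18


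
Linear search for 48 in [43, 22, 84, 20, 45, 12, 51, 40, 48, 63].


i=0: 43!=48
i=1: 22!=48
i=2: 84!=48
i=3: 20!=48
i=4: 45!=48
i=5: 12!=48
i=6: 51!=48
i=7: 40!=48
i=8: 48==48 found!

Found at 8, 9 comps


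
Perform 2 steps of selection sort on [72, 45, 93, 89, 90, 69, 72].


Initial: [72, 45, 93, 89, 90, 69, 72]
Step 1: min=45 at 1
  Swap: [45, 72, 93, 89, 90, 69, 72]
Step 2: min=69 at 5
  Swap: [45, 69, 93, 89, 90, 72, 72]

After 2 steps: [45, 69, 93, 89, 90, 72, 72]


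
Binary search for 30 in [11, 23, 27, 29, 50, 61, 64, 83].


Step 1: lo=0, hi=7, mid=3, val=29
Step 2: lo=4, hi=7, mid=5, val=61
Step 3: lo=4, hi=4, mid=4, val=50

Not found


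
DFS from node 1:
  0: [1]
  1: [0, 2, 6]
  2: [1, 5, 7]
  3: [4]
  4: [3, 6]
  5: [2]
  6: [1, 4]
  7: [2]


Visit 1, push [6, 2, 0]
Visit 0, push []
Visit 2, push [7, 5]
Visit 5, push []
Visit 7, push []
Visit 6, push [4]
Visit 4, push [3]
Visit 3, push []

DFS order: [1, 0, 2, 5, 7, 6, 4, 3]


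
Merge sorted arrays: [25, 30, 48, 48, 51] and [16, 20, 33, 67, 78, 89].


Take 16 from B
Take 20 from B
Take 25 from A
Take 30 from A
Take 33 from B
Take 48 from A
Take 48 from A
Take 51 from A

Merged: [16, 20, 25, 30, 33, 48, 48, 51, 67, 78, 89]


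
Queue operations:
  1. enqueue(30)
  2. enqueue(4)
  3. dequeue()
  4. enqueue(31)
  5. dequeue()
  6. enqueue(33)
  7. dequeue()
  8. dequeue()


enqueue(30) -> [30]
enqueue(4) -> [30, 4]
dequeue()->30, [4]
enqueue(31) -> [4, 31]
dequeue()->4, [31]
enqueue(33) -> [31, 33]
dequeue()->31, [33]
dequeue()->33, []

Final queue: []


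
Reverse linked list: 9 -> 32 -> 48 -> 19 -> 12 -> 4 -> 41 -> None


Step 1: curr=9, set curr.next=prev(None) | reversed so far: 9
Step 2: curr=32, set curr.next=prev(9) | reversed so far: 32 -> 9
Step 3: curr=48, set curr.next=prev(32) | reversed so far: 48 -> 32 -> 9
Step 4: curr=19, set curr.next=prev(48) | reversed so far: 19 -> 48 -> 32 -> 9
Step 5: curr=12, set curr.next=prev(19) | reversed so far: 12 -> 19 -> 48 -> 32 -> 9
Step 6: curr=4, set curr.next=prev(12) | reversed so far: 4 -> 12 -> 19 -> 48 -> 32 -> 9
Step 7: curr=41, set curr.next=prev(4) | reversed so far: 41 -> 4 -> 12 -> 19 -> 48 -> 32 -> 9

41 -> 4 -> 12 -> 19 -> 48 -> 32 -> 9 -> None


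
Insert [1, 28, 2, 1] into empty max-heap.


Insert 1: [1]
Insert 28: [28, 1]
Insert 2: [28, 1, 2]
Insert 1: [28, 1, 2, 1]

Final heap: [28, 1, 2, 1]


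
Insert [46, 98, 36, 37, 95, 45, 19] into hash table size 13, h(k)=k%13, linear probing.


Insert 46: h=7 -> slot 7
Insert 98: h=7, 1 probes -> slot 8
Insert 36: h=10 -> slot 10
Insert 37: h=11 -> slot 11
Insert 95: h=4 -> slot 4
Insert 45: h=6 -> slot 6
Insert 19: h=6, 3 probes -> slot 9

Table: [None, None, None, None, 95, None, 45, 46, 98, 19, 36, 37, None]


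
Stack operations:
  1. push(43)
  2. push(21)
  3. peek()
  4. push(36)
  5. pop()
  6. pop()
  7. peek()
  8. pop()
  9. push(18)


push(43) -> [43]
push(21) -> [43, 21]
peek()->21
push(36) -> [43, 21, 36]
pop()->36, [43, 21]
pop()->21, [43]
peek()->43
pop()->43, []
push(18) -> [18]

Final stack: [18]


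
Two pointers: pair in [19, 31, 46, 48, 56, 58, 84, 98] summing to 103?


lo=0(19)+hi=7(98)=117
lo=0(19)+hi=6(84)=103

Yes: 19+84=103


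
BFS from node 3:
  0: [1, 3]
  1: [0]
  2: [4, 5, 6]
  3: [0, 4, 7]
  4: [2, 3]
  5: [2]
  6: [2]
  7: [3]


Visit 3, enqueue [0, 4, 7]
Visit 0, enqueue [1]
Visit 4, enqueue [2]
Visit 7, enqueue []
Visit 1, enqueue []
Visit 2, enqueue [5, 6]
Visit 5, enqueue []
Visit 6, enqueue []

BFS order: [3, 0, 4, 7, 1, 2, 5, 6]


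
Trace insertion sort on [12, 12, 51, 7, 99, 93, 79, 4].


Initial: [12, 12, 51, 7, 99, 93, 79, 4]
Insert 12: [12, 12, 51, 7, 99, 93, 79, 4]
Insert 51: [12, 12, 51, 7, 99, 93, 79, 4]
Insert 7: [7, 12, 12, 51, 99, 93, 79, 4]
Insert 99: [7, 12, 12, 51, 99, 93, 79, 4]
Insert 93: [7, 12, 12, 51, 93, 99, 79, 4]
Insert 79: [7, 12, 12, 51, 79, 93, 99, 4]
Insert 4: [4, 7, 12, 12, 51, 79, 93, 99]

Sorted: [4, 7, 12, 12, 51, 79, 93, 99]


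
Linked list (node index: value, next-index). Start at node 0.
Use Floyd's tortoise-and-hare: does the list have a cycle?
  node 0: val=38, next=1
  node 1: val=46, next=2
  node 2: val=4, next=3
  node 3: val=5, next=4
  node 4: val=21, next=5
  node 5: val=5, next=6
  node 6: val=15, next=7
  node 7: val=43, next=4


Floyd's tortoise (slow, +1) and hare (fast, +2):
  init: slow=0, fast=0
  step 1: slow=1, fast=2
  step 2: slow=2, fast=4
  step 3: slow=3, fast=6
  step 4: slow=4, fast=4
  slow == fast at node 4: cycle detected

Cycle: yes


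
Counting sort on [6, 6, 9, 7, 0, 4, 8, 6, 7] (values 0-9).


Input: [6, 6, 9, 7, 0, 4, 8, 6, 7]
Counts: [1, 0, 0, 0, 1, 0, 3, 2, 1, 1]

Sorted: [0, 4, 6, 6, 6, 7, 7, 8, 9]


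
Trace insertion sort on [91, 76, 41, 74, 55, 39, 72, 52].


Initial: [91, 76, 41, 74, 55, 39, 72, 52]
Insert 76: [76, 91, 41, 74, 55, 39, 72, 52]
Insert 41: [41, 76, 91, 74, 55, 39, 72, 52]
Insert 74: [41, 74, 76, 91, 55, 39, 72, 52]
Insert 55: [41, 55, 74, 76, 91, 39, 72, 52]
Insert 39: [39, 41, 55, 74, 76, 91, 72, 52]
Insert 72: [39, 41, 55, 72, 74, 76, 91, 52]
Insert 52: [39, 41, 52, 55, 72, 74, 76, 91]

Sorted: [39, 41, 52, 55, 72, 74, 76, 91]


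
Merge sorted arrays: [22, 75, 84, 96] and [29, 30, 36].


Take 22 from A
Take 29 from B
Take 30 from B
Take 36 from B

Merged: [22, 29, 30, 36, 75, 84, 96]


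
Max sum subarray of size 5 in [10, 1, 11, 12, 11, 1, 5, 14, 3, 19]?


[0:5]: 45
[1:6]: 36
[2:7]: 40
[3:8]: 43
[4:9]: 34
[5:10]: 42

Max: 45 at [0:5]


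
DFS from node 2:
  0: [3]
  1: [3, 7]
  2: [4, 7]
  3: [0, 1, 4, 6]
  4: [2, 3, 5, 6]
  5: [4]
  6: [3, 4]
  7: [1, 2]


Visit 2, push [7, 4]
Visit 4, push [6, 5, 3]
Visit 3, push [6, 1, 0]
Visit 0, push []
Visit 1, push [7]
Visit 7, push []
Visit 6, push []
Visit 5, push []

DFS order: [2, 4, 3, 0, 1, 7, 6, 5]


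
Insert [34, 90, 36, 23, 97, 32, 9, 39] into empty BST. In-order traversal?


Insert 34: root
Insert 90: R from 34
Insert 36: R from 34 -> L from 90
Insert 23: L from 34
Insert 97: R from 34 -> R from 90
Insert 32: L from 34 -> R from 23
Insert 9: L from 34 -> L from 23
Insert 39: R from 34 -> L from 90 -> R from 36

In-order: [9, 23, 32, 34, 36, 39, 90, 97]


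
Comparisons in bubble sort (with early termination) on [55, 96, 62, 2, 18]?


Algorithm: bubble sort (with early termination)
Input: [55, 96, 62, 2, 18]
Sorted: [2, 18, 55, 62, 96]

10


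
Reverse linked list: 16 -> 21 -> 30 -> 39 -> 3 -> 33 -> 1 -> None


Step 1: curr=16, set curr.next=prev(None) | reversed so far: 16
Step 2: curr=21, set curr.next=prev(16) | reversed so far: 21 -> 16
Step 3: curr=30, set curr.next=prev(21) | reversed so far: 30 -> 21 -> 16
Step 4: curr=39, set curr.next=prev(30) | reversed so far: 39 -> 30 -> 21 -> 16
Step 5: curr=3, set curr.next=prev(39) | reversed so far: 3 -> 39 -> 30 -> 21 -> 16
Step 6: curr=33, set curr.next=prev(3) | reversed so far: 33 -> 3 -> 39 -> 30 -> 21 -> 16
Step 7: curr=1, set curr.next=prev(33) | reversed so far: 1 -> 33 -> 3 -> 39 -> 30 -> 21 -> 16

1 -> 33 -> 3 -> 39 -> 30 -> 21 -> 16 -> None


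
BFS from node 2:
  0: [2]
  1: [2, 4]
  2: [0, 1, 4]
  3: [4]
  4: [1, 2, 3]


Visit 2, enqueue [0, 1, 4]
Visit 0, enqueue []
Visit 1, enqueue []
Visit 4, enqueue [3]
Visit 3, enqueue []

BFS order: [2, 0, 1, 4, 3]


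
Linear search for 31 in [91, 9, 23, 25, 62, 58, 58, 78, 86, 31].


i=0: 91!=31
i=1: 9!=31
i=2: 23!=31
i=3: 25!=31
i=4: 62!=31
i=5: 58!=31
i=6: 58!=31
i=7: 78!=31
i=8: 86!=31
i=9: 31==31 found!

Found at 9, 10 comps


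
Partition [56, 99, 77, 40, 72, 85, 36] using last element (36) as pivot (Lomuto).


Pivot: 36
Place pivot at 0: [36, 99, 77, 40, 72, 85, 56]

Partitioned: [36, 99, 77, 40, 72, 85, 56]


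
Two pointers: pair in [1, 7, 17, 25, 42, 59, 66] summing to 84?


lo=0(1)+hi=6(66)=67
lo=1(7)+hi=6(66)=73
lo=2(17)+hi=6(66)=83
lo=3(25)+hi=6(66)=91
lo=3(25)+hi=5(59)=84

Yes: 25+59=84


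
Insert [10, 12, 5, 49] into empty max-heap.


Insert 10: [10]
Insert 12: [12, 10]
Insert 5: [12, 10, 5]
Insert 49: [49, 12, 5, 10]

Final heap: [49, 12, 5, 10]


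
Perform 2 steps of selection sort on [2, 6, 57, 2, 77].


Initial: [2, 6, 57, 2, 77]
Step 1: min=2 at 0
  Swap: [2, 6, 57, 2, 77]
Step 2: min=2 at 3
  Swap: [2, 2, 57, 6, 77]

After 2 steps: [2, 2, 57, 6, 77]


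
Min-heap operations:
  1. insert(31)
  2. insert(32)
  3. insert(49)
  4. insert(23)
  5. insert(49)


insert(31) -> [31]
insert(32) -> [31, 32]
insert(49) -> [31, 32, 49]
insert(23) -> [23, 31, 49, 32]
insert(49) -> [23, 31, 49, 32, 49]

Final heap: [23, 31, 49, 32, 49]


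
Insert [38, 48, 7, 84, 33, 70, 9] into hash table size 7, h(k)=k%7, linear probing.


Insert 38: h=3 -> slot 3
Insert 48: h=6 -> slot 6
Insert 7: h=0 -> slot 0
Insert 84: h=0, 1 probes -> slot 1
Insert 33: h=5 -> slot 5
Insert 70: h=0, 2 probes -> slot 2
Insert 9: h=2, 2 probes -> slot 4

Table: [7, 84, 70, 38, 9, 33, 48]


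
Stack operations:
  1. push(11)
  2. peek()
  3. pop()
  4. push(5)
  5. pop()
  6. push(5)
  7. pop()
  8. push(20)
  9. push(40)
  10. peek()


push(11) -> [11]
peek()->11
pop()->11, []
push(5) -> [5]
pop()->5, []
push(5) -> [5]
pop()->5, []
push(20) -> [20]
push(40) -> [20, 40]
peek()->40

Final stack: [20, 40]


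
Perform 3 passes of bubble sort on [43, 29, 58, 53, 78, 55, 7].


Initial: [43, 29, 58, 53, 78, 55, 7]
Pass 1: [29, 43, 53, 58, 55, 7, 78] (4 swaps)
Pass 2: [29, 43, 53, 55, 7, 58, 78] (2 swaps)
Pass 3: [29, 43, 53, 7, 55, 58, 78] (1 swaps)

After 3 passes: [29, 43, 53, 7, 55, 58, 78]


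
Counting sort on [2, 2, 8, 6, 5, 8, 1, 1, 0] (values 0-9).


Input: [2, 2, 8, 6, 5, 8, 1, 1, 0]
Counts: [1, 2, 2, 0, 0, 1, 1, 0, 2, 0]

Sorted: [0, 1, 1, 2, 2, 5, 6, 8, 8]


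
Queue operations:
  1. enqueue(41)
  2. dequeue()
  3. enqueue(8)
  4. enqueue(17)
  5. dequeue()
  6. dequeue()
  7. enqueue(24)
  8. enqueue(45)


enqueue(41) -> [41]
dequeue()->41, []
enqueue(8) -> [8]
enqueue(17) -> [8, 17]
dequeue()->8, [17]
dequeue()->17, []
enqueue(24) -> [24]
enqueue(45) -> [24, 45]

Final queue: [24, 45]


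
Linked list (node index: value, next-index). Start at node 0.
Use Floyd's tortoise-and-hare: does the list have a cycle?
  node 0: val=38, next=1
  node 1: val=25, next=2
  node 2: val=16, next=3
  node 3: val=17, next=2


Floyd's tortoise (slow, +1) and hare (fast, +2):
  init: slow=0, fast=0
  step 1: slow=1, fast=2
  step 2: slow=2, fast=2
  slow == fast at node 2: cycle detected

Cycle: yes


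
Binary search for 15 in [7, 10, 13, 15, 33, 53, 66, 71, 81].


Step 1: lo=0, hi=8, mid=4, val=33
Step 2: lo=0, hi=3, mid=1, val=10
Step 3: lo=2, hi=3, mid=2, val=13
Step 4: lo=3, hi=3, mid=3, val=15

Found at index 3


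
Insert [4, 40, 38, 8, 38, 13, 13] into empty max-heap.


Insert 4: [4]
Insert 40: [40, 4]
Insert 38: [40, 4, 38]
Insert 8: [40, 8, 38, 4]
Insert 38: [40, 38, 38, 4, 8]
Insert 13: [40, 38, 38, 4, 8, 13]
Insert 13: [40, 38, 38, 4, 8, 13, 13]

Final heap: [40, 38, 38, 4, 8, 13, 13]


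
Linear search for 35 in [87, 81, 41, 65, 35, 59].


i=0: 87!=35
i=1: 81!=35
i=2: 41!=35
i=3: 65!=35
i=4: 35==35 found!

Found at 4, 5 comps


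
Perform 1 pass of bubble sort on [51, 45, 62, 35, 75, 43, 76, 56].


Initial: [51, 45, 62, 35, 75, 43, 76, 56]
Pass 1: [45, 51, 35, 62, 43, 75, 56, 76] (4 swaps)

After 1 pass: [45, 51, 35, 62, 43, 75, 56, 76]


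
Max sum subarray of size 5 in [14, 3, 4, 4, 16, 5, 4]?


[0:5]: 41
[1:6]: 32
[2:7]: 33

Max: 41 at [0:5]


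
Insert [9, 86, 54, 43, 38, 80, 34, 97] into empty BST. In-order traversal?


Insert 9: root
Insert 86: R from 9
Insert 54: R from 9 -> L from 86
Insert 43: R from 9 -> L from 86 -> L from 54
Insert 38: R from 9 -> L from 86 -> L from 54 -> L from 43
Insert 80: R from 9 -> L from 86 -> R from 54
Insert 34: R from 9 -> L from 86 -> L from 54 -> L from 43 -> L from 38
Insert 97: R from 9 -> R from 86

In-order: [9, 34, 38, 43, 54, 80, 86, 97]


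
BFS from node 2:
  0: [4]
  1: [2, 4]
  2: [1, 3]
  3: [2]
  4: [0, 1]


Visit 2, enqueue [1, 3]
Visit 1, enqueue [4]
Visit 3, enqueue []
Visit 4, enqueue [0]
Visit 0, enqueue []

BFS order: [2, 1, 3, 4, 0]


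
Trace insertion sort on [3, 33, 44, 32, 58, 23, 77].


Initial: [3, 33, 44, 32, 58, 23, 77]
Insert 33: [3, 33, 44, 32, 58, 23, 77]
Insert 44: [3, 33, 44, 32, 58, 23, 77]
Insert 32: [3, 32, 33, 44, 58, 23, 77]
Insert 58: [3, 32, 33, 44, 58, 23, 77]
Insert 23: [3, 23, 32, 33, 44, 58, 77]
Insert 77: [3, 23, 32, 33, 44, 58, 77]

Sorted: [3, 23, 32, 33, 44, 58, 77]


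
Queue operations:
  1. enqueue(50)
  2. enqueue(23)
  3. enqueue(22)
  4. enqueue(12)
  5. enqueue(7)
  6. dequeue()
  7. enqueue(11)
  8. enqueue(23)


enqueue(50) -> [50]
enqueue(23) -> [50, 23]
enqueue(22) -> [50, 23, 22]
enqueue(12) -> [50, 23, 22, 12]
enqueue(7) -> [50, 23, 22, 12, 7]
dequeue()->50, [23, 22, 12, 7]
enqueue(11) -> [23, 22, 12, 7, 11]
enqueue(23) -> [23, 22, 12, 7, 11, 23]

Final queue: [23, 22, 12, 7, 11, 23]


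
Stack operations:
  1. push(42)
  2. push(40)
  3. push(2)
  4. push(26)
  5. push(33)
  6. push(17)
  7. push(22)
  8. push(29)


push(42) -> [42]
push(40) -> [42, 40]
push(2) -> [42, 40, 2]
push(26) -> [42, 40, 2, 26]
push(33) -> [42, 40, 2, 26, 33]
push(17) -> [42, 40, 2, 26, 33, 17]
push(22) -> [42, 40, 2, 26, 33, 17, 22]
push(29) -> [42, 40, 2, 26, 33, 17, 22, 29]

Final stack: [42, 40, 2, 26, 33, 17, 22, 29]


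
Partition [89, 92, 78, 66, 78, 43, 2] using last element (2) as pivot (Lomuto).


Pivot: 2
Place pivot at 0: [2, 92, 78, 66, 78, 43, 89]

Partitioned: [2, 92, 78, 66, 78, 43, 89]


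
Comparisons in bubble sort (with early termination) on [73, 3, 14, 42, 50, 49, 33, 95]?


Algorithm: bubble sort (with early termination)
Input: [73, 3, 14, 42, 50, 49, 33, 95]
Sorted: [3, 14, 33, 42, 49, 50, 73, 95]

25


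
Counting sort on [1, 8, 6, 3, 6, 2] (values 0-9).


Input: [1, 8, 6, 3, 6, 2]
Counts: [0, 1, 1, 1, 0, 0, 2, 0, 1, 0]

Sorted: [1, 2, 3, 6, 6, 8]


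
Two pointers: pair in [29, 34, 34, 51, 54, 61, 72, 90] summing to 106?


lo=0(29)+hi=7(90)=119
lo=0(29)+hi=6(72)=101
lo=1(34)+hi=6(72)=106

Yes: 34+72=106


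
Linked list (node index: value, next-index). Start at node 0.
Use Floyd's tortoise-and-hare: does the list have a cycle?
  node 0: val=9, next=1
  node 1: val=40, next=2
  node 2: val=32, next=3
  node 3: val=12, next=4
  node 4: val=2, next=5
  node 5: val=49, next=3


Floyd's tortoise (slow, +1) and hare (fast, +2):
  init: slow=0, fast=0
  step 1: slow=1, fast=2
  step 2: slow=2, fast=4
  step 3: slow=3, fast=3
  slow == fast at node 3: cycle detected

Cycle: yes


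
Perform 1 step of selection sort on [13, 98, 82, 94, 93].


Initial: [13, 98, 82, 94, 93]
Step 1: min=13 at 0
  Swap: [13, 98, 82, 94, 93]

After 1 step: [13, 98, 82, 94, 93]


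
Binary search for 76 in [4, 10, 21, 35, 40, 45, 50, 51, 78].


Step 1: lo=0, hi=8, mid=4, val=40
Step 2: lo=5, hi=8, mid=6, val=50
Step 3: lo=7, hi=8, mid=7, val=51
Step 4: lo=8, hi=8, mid=8, val=78

Not found


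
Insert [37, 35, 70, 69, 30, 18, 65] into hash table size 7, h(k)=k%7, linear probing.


Insert 37: h=2 -> slot 2
Insert 35: h=0 -> slot 0
Insert 70: h=0, 1 probes -> slot 1
Insert 69: h=6 -> slot 6
Insert 30: h=2, 1 probes -> slot 3
Insert 18: h=4 -> slot 4
Insert 65: h=2, 3 probes -> slot 5

Table: [35, 70, 37, 30, 18, 65, 69]


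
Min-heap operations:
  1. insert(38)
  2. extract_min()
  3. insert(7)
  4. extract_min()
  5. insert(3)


insert(38) -> [38]
extract_min()->38, []
insert(7) -> [7]
extract_min()->7, []
insert(3) -> [3]

Final heap: [3]


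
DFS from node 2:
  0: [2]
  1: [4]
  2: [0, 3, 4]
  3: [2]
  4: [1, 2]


Visit 2, push [4, 3, 0]
Visit 0, push []
Visit 3, push []
Visit 4, push [1]
Visit 1, push []

DFS order: [2, 0, 3, 4, 1]


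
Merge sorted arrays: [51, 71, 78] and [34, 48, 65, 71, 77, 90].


Take 34 from B
Take 48 from B
Take 51 from A
Take 65 from B
Take 71 from A
Take 71 from B
Take 77 from B
Take 78 from A

Merged: [34, 48, 51, 65, 71, 71, 77, 78, 90]


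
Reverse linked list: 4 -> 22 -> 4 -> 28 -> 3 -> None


Step 1: curr=4, set curr.next=prev(None) | reversed so far: 4
Step 2: curr=22, set curr.next=prev(4) | reversed so far: 22 -> 4
Step 3: curr=4, set curr.next=prev(22) | reversed so far: 4 -> 22 -> 4
Step 4: curr=28, set curr.next=prev(4) | reversed so far: 28 -> 4 -> 22 -> 4
Step 5: curr=3, set curr.next=prev(28) | reversed so far: 3 -> 28 -> 4 -> 22 -> 4

3 -> 28 -> 4 -> 22 -> 4 -> None


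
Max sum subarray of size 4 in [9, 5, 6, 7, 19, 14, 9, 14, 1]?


[0:4]: 27
[1:5]: 37
[2:6]: 46
[3:7]: 49
[4:8]: 56
[5:9]: 38

Max: 56 at [4:8]


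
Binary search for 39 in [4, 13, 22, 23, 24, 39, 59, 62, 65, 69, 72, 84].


Step 1: lo=0, hi=11, mid=5, val=39

Found at index 5


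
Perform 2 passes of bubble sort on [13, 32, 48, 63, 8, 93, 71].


Initial: [13, 32, 48, 63, 8, 93, 71]
Pass 1: [13, 32, 48, 8, 63, 71, 93] (2 swaps)
Pass 2: [13, 32, 8, 48, 63, 71, 93] (1 swaps)

After 2 passes: [13, 32, 8, 48, 63, 71, 93]


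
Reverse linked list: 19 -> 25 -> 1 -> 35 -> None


Step 1: curr=19, set curr.next=prev(None) | reversed so far: 19
Step 2: curr=25, set curr.next=prev(19) | reversed so far: 25 -> 19
Step 3: curr=1, set curr.next=prev(25) | reversed so far: 1 -> 25 -> 19
Step 4: curr=35, set curr.next=prev(1) | reversed so far: 35 -> 1 -> 25 -> 19

35 -> 1 -> 25 -> 19 -> None


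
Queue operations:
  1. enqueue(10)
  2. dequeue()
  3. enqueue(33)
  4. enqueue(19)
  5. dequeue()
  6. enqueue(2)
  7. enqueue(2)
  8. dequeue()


enqueue(10) -> [10]
dequeue()->10, []
enqueue(33) -> [33]
enqueue(19) -> [33, 19]
dequeue()->33, [19]
enqueue(2) -> [19, 2]
enqueue(2) -> [19, 2, 2]
dequeue()->19, [2, 2]

Final queue: [2, 2]


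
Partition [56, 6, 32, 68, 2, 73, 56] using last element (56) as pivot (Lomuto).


Pivot: 56
  56 <= 56: advance i (no swap)
  6 <= 56: advance i (no swap)
  32 <= 56: advance i (no swap)
  2 <= 56: swap -> [56, 6, 32, 2, 68, 73, 56]
Place pivot at 4: [56, 6, 32, 2, 56, 73, 68]

Partitioned: [56, 6, 32, 2, 56, 73, 68]


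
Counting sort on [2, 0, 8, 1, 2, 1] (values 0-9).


Input: [2, 0, 8, 1, 2, 1]
Counts: [1, 2, 2, 0, 0, 0, 0, 0, 1, 0]

Sorted: [0, 1, 1, 2, 2, 8]


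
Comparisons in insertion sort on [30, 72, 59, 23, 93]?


Algorithm: insertion sort
Input: [30, 72, 59, 23, 93]
Sorted: [23, 30, 59, 72, 93]

7


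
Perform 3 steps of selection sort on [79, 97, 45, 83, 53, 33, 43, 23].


Initial: [79, 97, 45, 83, 53, 33, 43, 23]
Step 1: min=23 at 7
  Swap: [23, 97, 45, 83, 53, 33, 43, 79]
Step 2: min=33 at 5
  Swap: [23, 33, 45, 83, 53, 97, 43, 79]
Step 3: min=43 at 6
  Swap: [23, 33, 43, 83, 53, 97, 45, 79]

After 3 steps: [23, 33, 43, 83, 53, 97, 45, 79]


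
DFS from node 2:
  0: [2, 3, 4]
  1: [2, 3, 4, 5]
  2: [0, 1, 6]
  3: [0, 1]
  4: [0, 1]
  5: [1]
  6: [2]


Visit 2, push [6, 1, 0]
Visit 0, push [4, 3]
Visit 3, push [1]
Visit 1, push [5, 4]
Visit 4, push []
Visit 5, push []
Visit 6, push []

DFS order: [2, 0, 3, 1, 4, 5, 6]


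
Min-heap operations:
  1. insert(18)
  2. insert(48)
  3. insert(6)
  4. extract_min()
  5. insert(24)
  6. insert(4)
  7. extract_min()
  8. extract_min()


insert(18) -> [18]
insert(48) -> [18, 48]
insert(6) -> [6, 48, 18]
extract_min()->6, [18, 48]
insert(24) -> [18, 48, 24]
insert(4) -> [4, 18, 24, 48]
extract_min()->4, [18, 48, 24]
extract_min()->18, [24, 48]

Final heap: [24, 48]


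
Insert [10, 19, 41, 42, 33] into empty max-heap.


Insert 10: [10]
Insert 19: [19, 10]
Insert 41: [41, 10, 19]
Insert 42: [42, 41, 19, 10]
Insert 33: [42, 41, 19, 10, 33]

Final heap: [42, 41, 19, 10, 33]


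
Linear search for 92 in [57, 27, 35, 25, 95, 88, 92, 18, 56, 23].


i=0: 57!=92
i=1: 27!=92
i=2: 35!=92
i=3: 25!=92
i=4: 95!=92
i=5: 88!=92
i=6: 92==92 found!

Found at 6, 7 comps


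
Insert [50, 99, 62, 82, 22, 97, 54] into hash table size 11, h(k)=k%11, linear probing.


Insert 50: h=6 -> slot 6
Insert 99: h=0 -> slot 0
Insert 62: h=7 -> slot 7
Insert 82: h=5 -> slot 5
Insert 22: h=0, 1 probes -> slot 1
Insert 97: h=9 -> slot 9
Insert 54: h=10 -> slot 10

Table: [99, 22, None, None, None, 82, 50, 62, None, 97, 54]


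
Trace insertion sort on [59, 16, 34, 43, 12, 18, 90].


Initial: [59, 16, 34, 43, 12, 18, 90]
Insert 16: [16, 59, 34, 43, 12, 18, 90]
Insert 34: [16, 34, 59, 43, 12, 18, 90]
Insert 43: [16, 34, 43, 59, 12, 18, 90]
Insert 12: [12, 16, 34, 43, 59, 18, 90]
Insert 18: [12, 16, 18, 34, 43, 59, 90]
Insert 90: [12, 16, 18, 34, 43, 59, 90]

Sorted: [12, 16, 18, 34, 43, 59, 90]


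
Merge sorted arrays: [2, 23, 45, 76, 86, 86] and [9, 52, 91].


Take 2 from A
Take 9 from B
Take 23 from A
Take 45 from A
Take 52 from B
Take 76 from A
Take 86 from A
Take 86 from A

Merged: [2, 9, 23, 45, 52, 76, 86, 86, 91]


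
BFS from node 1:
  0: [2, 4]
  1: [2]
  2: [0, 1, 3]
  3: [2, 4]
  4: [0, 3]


Visit 1, enqueue [2]
Visit 2, enqueue [0, 3]
Visit 0, enqueue [4]
Visit 3, enqueue []
Visit 4, enqueue []

BFS order: [1, 2, 0, 3, 4]


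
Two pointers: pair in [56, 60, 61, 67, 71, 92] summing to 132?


lo=0(56)+hi=5(92)=148
lo=0(56)+hi=4(71)=127
lo=1(60)+hi=4(71)=131
lo=2(61)+hi=4(71)=132

Yes: 61+71=132


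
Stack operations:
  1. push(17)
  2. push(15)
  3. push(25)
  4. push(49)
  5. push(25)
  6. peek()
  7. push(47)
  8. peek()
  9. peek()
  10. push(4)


push(17) -> [17]
push(15) -> [17, 15]
push(25) -> [17, 15, 25]
push(49) -> [17, 15, 25, 49]
push(25) -> [17, 15, 25, 49, 25]
peek()->25
push(47) -> [17, 15, 25, 49, 25, 47]
peek()->47
peek()->47
push(4) -> [17, 15, 25, 49, 25, 47, 4]

Final stack: [17, 15, 25, 49, 25, 47, 4]
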